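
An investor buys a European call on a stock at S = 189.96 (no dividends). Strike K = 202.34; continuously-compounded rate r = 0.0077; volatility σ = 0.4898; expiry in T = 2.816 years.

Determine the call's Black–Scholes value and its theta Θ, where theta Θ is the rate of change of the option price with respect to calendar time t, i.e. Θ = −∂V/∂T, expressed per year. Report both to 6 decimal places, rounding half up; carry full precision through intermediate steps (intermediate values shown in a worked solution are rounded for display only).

price = 57.914974
Θ = -10.855115

σ√T = 0.4898·√2.816 = 0.821931
d₁ = (ln(S/K) + (r+σ²/2)T) / (σ√T) = (ln(189.96/202.34) + (0.0077+0.4898²/2)·2.816) / 0.821931 = (-0.063136 + 0.359468) / 0.821931 = 0.360532
d₂ = d₁ − σ√T = 0.360532 − 0.821931 = -0.461399
e^{−rT} = e^{−0.0077·2.816} = 0.978550
N(d₁) = 0.640775,  N(d₂) = 0.322256
Call price V = S·N(d₁) − K·e^{−rT}·N(d₂) = 121.721675 − 63.806701 = 57.914974
φ(d₁) = (1/√(2π))·e^{−d₁²/2} = 0.373839
Θ = −S·φ(d₁)·σ/(2√T) − r·K·e^{−rT}·N(d₂) = −10.363804 − 0.491312 = -10.855115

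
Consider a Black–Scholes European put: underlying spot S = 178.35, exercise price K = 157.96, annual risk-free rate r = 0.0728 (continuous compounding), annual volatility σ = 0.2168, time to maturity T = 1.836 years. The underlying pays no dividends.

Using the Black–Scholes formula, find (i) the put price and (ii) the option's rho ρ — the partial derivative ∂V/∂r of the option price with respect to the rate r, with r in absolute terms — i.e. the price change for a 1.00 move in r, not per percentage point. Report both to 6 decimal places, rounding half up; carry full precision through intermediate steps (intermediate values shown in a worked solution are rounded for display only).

σ√T = 0.2168·√1.836 = 0.293762
d₁ = (ln(S/K) + (r+σ²/2)T) / (σ√T) = (ln(178.35/157.96) + (0.0728+0.2168²/2)·1.836) / 0.293762 = (0.121406 + 0.176809) / 0.293762 = 1.015158
d₂ = d₁ − σ√T = 1.015158 − 0.293762 = 0.721396
e^{−rT} = e^{−0.0728·1.836} = 0.874887
N(−d₁) = 0.155015,  N(−d₂) = 0.235333
Put price V = K·e^{−rT}·N(−d₂) − S·N(−d₁) = 32.522323 − 27.646959 = 4.875364
ρ = −K·T·e^{−rT}·N(−d₂) = -59.710984

price = 4.875364
ρ = -59.710984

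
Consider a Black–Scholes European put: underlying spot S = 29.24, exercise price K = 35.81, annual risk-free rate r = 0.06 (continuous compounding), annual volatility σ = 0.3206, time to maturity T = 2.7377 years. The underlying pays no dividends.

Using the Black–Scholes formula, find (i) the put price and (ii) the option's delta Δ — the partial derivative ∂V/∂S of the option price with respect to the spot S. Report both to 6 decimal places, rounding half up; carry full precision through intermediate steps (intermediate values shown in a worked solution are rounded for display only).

σ√T = 0.3206·√2.7377 = 0.530465
d₁ = (ln(S/K) + (r+σ²/2)T) / (σ√T) = (ln(29.24/35.81) + (0.06+0.3206²/2)·2.7377) / 0.530465 = (-0.202690 + 0.304958) / 0.530465 = 0.192791
d₂ = d₁ − σ√T = 0.192791 − 0.530465 = -0.337674
e^{−rT} = e^{−0.06·2.7377} = 0.848520
N(−d₁) = 0.423561,  N(−d₂) = 0.632195
Put price V = K·e^{−rT}·N(−d₂) − S·N(−d₁) = 19.209568 − 12.384933 = 6.824635
Δ = −N(−d₁) = -0.423561

price = 6.824635
Δ = -0.423561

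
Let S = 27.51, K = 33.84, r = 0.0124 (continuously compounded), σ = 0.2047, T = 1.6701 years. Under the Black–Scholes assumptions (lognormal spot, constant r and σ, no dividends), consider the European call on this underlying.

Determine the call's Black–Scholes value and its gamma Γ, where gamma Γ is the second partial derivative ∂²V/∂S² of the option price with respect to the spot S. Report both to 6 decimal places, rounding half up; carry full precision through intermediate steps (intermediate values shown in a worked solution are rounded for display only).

price = 1.126967
Γ = 0.046538

σ√T = 0.2047·√1.6701 = 0.264539
d₁ = (ln(S/K) + (r+σ²/2)T) / (σ√T) = (ln(27.51/33.84) + (0.0124+0.2047²/2)·1.6701) / 0.264539 = (-0.207094 + 0.055700) / 0.264539 = -0.572296
d₂ = d₁ − σ√T = -0.572296 − 0.264539 = -0.836835
e^{−rT} = e^{−0.0124·1.6701} = 0.979504
N(d₁) = 0.283561,  N(d₂) = 0.201343
Call price V = S·N(d₁) − K·e^{−rT}·N(d₂) = 7.800756 − 6.673790 = 1.126967
φ(d₁) = (1/√(2π))·e^{−d₁²/2} = 0.338680
Γ = φ(d₁) / (S·σ·√T) = 0.046538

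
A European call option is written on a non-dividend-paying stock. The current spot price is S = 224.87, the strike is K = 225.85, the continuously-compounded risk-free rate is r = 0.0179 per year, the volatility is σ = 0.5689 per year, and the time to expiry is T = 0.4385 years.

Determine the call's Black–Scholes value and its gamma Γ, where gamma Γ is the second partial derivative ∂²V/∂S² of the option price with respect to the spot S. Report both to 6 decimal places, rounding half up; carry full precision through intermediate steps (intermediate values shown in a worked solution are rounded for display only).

price = 33.932608
Γ = 0.004618

σ√T = 0.5689·√0.4385 = 0.376722
d₁ = (ln(S/K) + (r+σ²/2)T) / (σ√T) = (ln(224.87/225.85) + (0.0179+0.5689²/2)·0.4385) / 0.376722 = (-0.004349 + 0.078809) / 0.376722 = 0.197653
d₂ = d₁ − σ√T = 0.197653 − 0.376722 = -0.179069
e^{−rT} = e^{−0.0179·0.4385} = 0.992182
N(d₁) = 0.578342,  N(d₂) = 0.428942
Call price V = S·N(d₁) − K·e^{−rT}·N(d₂) = 130.051703 − 96.119096 = 33.932608
φ(d₁) = (1/√(2π))·e^{−d₁²/2} = 0.391225
Γ = φ(d₁) / (S·σ·√T) = 0.004618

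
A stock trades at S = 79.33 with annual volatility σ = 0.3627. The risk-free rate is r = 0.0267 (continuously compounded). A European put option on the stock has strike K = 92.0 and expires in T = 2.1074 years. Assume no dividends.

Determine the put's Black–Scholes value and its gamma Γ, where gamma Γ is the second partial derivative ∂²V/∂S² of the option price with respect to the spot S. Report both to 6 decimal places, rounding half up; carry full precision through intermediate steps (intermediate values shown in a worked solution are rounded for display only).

price = 21.340230
Γ = 0.009514

σ√T = 0.3627·√2.1074 = 0.526527
d₁ = (ln(S/K) + (r+σ²/2)T) / (σ√T) = (ln(79.33/92.0) + (0.0267+0.3627²/2)·2.1074) / 0.526527 = (-0.148172 + 0.194883) / 0.526527 = 0.088715
d₂ = d₁ − σ√T = 0.088715 − 0.526527 = -0.437812
e^{−rT} = e^{−0.0267·2.1074} = 0.945286
N(−d₁) = 0.464654,  N(−d₂) = 0.669239
Put price V = K·e^{−rT}·N(−d₂) − S·N(−d₁) = 58.201243 − 36.861013 = 21.340230
φ(d₁) = (1/√(2π))·e^{−d₁²/2} = 0.397375
Γ = φ(d₁) / (S·σ·√T) = 0.009514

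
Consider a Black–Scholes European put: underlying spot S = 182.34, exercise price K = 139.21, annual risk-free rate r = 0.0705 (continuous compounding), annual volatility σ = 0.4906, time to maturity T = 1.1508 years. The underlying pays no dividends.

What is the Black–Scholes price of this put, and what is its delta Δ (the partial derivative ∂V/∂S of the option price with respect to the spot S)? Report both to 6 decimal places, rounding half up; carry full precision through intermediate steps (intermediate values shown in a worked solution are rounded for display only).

price = 11.929872
Δ = -0.176156

σ√T = 0.4906·√1.1508 = 0.526293
d₁ = (ln(S/K) + (r+σ²/2)T) / (σ√T) = (ln(182.34/139.21) + (0.0705+0.4906²/2)·1.1508) / 0.526293 = (0.269889 + 0.219623) / 0.526293 = 0.930115
d₂ = d₁ − σ√T = 0.930115 − 0.526293 = 0.403822
e^{−rT} = e^{−0.0705·1.1508} = 0.922073
N(−d₁) = 0.176156,  N(−d₂) = 0.343172
Put price V = K·e^{−rT}·N(−d₂) − S·N(−d₁) = 44.050106 − 32.120235 = 11.929872
Δ = −N(−d₁) = -0.176156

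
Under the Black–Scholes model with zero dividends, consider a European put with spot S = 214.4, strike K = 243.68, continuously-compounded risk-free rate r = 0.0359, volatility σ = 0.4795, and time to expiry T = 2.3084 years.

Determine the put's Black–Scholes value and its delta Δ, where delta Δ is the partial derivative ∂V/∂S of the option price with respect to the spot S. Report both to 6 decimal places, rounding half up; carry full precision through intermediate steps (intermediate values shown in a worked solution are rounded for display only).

price = 67.433945
Δ = -0.381212

σ√T = 0.4795·√2.3084 = 0.728524
d₁ = (ln(S/K) + (r+σ²/2)T) / (σ√T) = (ln(214.4/243.68) + (0.0359+0.4795²/2)·2.3084) / 0.728524 = (-0.128012 + 0.348246) / 0.728524 = 0.302300
d₂ = d₁ − σ√T = 0.302300 − 0.728524 = -0.426224
e^{−rT} = e^{−0.0359·2.3084} = 0.920469
N(−d₁) = 0.381212,  N(−d₂) = 0.665028
Put price V = K·e^{−rT}·N(−d₂) − S·N(−d₁) = 149.165720 − 81.731774 = 67.433945
Δ = −N(−d₁) = -0.381212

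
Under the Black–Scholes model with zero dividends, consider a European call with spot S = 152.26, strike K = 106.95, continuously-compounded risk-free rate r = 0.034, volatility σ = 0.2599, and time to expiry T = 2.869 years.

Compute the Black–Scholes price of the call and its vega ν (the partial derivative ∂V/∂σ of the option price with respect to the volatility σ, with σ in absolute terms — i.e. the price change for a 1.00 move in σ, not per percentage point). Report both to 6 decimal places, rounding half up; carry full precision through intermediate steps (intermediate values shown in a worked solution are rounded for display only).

price = 59.442248
ν = 47.454129

σ√T = 0.2599·√2.869 = 0.440222
d₁ = (ln(S/K) + (r+σ²/2)T) / (σ√T) = (ln(152.26/106.95) + (0.034+0.2599²/2)·2.869) / 0.440222 = (0.353228 + 0.194444) / 0.440222 = 1.244081
d₂ = d₁ − σ√T = 1.244081 − 0.440222 = 0.803860
e^{−rT} = e^{−0.034·2.869} = 0.907061
N(d₁) = 0.893265,  N(d₂) = 0.789261
Call price V = S·N(d₁) − K·e^{−rT}·N(d₂) = 136.008559 − 76.566312 = 59.442248
φ(d₁) = (1/√(2π))·e^{−d₁²/2} = 0.184002
ν = S·φ(d₁)·√T = 47.454129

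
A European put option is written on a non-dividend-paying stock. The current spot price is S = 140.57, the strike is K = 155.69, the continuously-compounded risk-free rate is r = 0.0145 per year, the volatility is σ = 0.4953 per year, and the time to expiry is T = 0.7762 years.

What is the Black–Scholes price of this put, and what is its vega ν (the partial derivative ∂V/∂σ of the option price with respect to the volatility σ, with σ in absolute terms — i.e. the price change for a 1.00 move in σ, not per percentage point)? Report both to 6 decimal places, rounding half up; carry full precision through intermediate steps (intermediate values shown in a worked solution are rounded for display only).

price = 32.663368
ν = 49.404717

σ√T = 0.4953·√0.7762 = 0.436370
d₁ = (ln(S/K) + (r+σ²/2)T) / (σ√T) = (ln(140.57/155.69) + (0.0145+0.4953²/2)·0.7762) / 0.436370 = (-0.102161 + 0.106464) / 0.436370 = 0.009861
d₂ = d₁ − σ√T = 0.009861 − 0.436370 = -0.426509
e^{−rT} = e^{−0.0145·0.7762} = 0.988808
N(−d₁) = 0.496066,  N(−d₂) = 0.665132
Put price V = K·e^{−rT}·N(−d₂) − S·N(−d₁) = 102.395368 − 69.731999 = 32.663368
φ(d₁) = (1/√(2π))·e^{−d₁²/2} = 0.398923
ν = S·φ(d₁)·√T = 49.404717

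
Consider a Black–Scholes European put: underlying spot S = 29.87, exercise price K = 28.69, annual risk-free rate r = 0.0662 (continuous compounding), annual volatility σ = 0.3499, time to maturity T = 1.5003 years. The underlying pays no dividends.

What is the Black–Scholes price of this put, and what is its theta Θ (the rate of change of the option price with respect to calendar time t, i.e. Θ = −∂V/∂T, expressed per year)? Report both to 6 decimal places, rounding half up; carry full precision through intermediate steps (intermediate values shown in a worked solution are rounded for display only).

price = 3.036761
Θ = -0.687547

σ√T = 0.3499·√1.5003 = 0.428581
d₁ = (ln(S/K) + (r+σ²/2)T) / (σ√T) = (ln(29.87/28.69) + (0.0662+0.3499²/2)·1.5003) / 0.428581 = (0.040306 + 0.191161) / 0.428581 = 0.540077
d₂ = d₁ − σ√T = 0.540077 − 0.428581 = 0.111496
e^{−rT} = e^{−0.0662·1.5003} = 0.905453
N(−d₁) = 0.294572,  N(−d₂) = 0.455612
Put price V = K·e^{−rT}·N(−d₂) − S·N(−d₁) = 11.835627 − 8.798866 = 3.036761
φ(d₁) = (1/√(2π))·e^{−d₁²/2} = 0.344804
Θ = −S·φ(d₁)·σ/(2√T) + r·K·e^{−rT}·N(−d₂) = −1.471066 + 0.783518 = -0.687547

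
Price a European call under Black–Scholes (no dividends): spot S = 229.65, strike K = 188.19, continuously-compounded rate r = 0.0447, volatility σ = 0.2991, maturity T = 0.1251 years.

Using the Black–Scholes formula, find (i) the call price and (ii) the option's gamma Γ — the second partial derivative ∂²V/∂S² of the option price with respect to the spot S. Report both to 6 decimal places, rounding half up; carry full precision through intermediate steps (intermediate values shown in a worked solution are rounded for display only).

σ√T = 0.2991·√0.1251 = 0.105790
d₁ = (ln(S/K) + (r+σ²/2)T) / (σ√T) = (ln(229.65/188.19) + (0.0447+0.2991²/2)·0.1251) / 0.105790 = (0.199104 + 0.011188) / 0.105790 = 1.987823
d₂ = d₁ − σ√T = 1.987823 − 0.105790 = 1.882033
e^{−rT} = e^{−0.0447·0.1251} = 0.994424
N(d₁) = 0.976584,  N(d₂) = 0.970084
Call price V = S·N(d₁) − K·e^{−rT}·N(d₂) = 224.272606 − 181.542134 = 42.730471
φ(d₁) = (1/√(2π))·e^{−d₁²/2} = 0.055318
Γ = φ(d₁) / (S·σ·√T) = 0.002277

price = 42.730471
Γ = 0.002277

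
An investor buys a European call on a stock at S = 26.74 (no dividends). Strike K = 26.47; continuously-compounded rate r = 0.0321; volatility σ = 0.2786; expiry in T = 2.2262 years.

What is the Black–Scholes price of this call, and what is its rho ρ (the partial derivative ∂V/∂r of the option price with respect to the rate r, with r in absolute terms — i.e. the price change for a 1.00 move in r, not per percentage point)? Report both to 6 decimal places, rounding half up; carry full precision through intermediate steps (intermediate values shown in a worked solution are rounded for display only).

price = 5.357990
ρ = 27.179670

σ√T = 0.2786·√2.2262 = 0.415684
d₁ = (ln(S/K) + (r+σ²/2)T) / (σ√T) = (ln(26.74/26.47) + (0.0321+0.2786²/2)·2.2262) / 0.415684 = (0.010149 + 0.157858) / 0.415684 = 0.404168
d₂ = d₁ − σ√T = 0.404168 − 0.415684 = -0.011516
e^{−rT} = e^{−0.0321·2.2262} = 0.931033
N(d₁) = 0.656955,  N(d₂) = 0.495406
Call price V = S·N(d₁) − K·e^{−rT}·N(d₂) = 17.566988 − 12.208998 = 5.357990
ρ = K·T·e^{−rT}·N(d₂) = 27.179670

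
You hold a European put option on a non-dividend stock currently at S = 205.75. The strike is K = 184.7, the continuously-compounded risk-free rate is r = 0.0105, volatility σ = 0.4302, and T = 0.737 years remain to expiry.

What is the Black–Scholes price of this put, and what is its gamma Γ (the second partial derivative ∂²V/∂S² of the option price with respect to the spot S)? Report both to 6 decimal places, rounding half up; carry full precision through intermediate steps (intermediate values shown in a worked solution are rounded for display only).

price = 18.628897
Γ = 0.004638

σ√T = 0.4302·√0.737 = 0.369321
d₁ = (ln(S/K) + (r+σ²/2)T) / (σ√T) = (ln(205.75/184.7) + (0.0105+0.4302²/2)·0.737) / 0.369321 = (0.107929 + 0.075938) / 0.369321 = 0.497850
d₂ = d₁ − σ√T = 0.497850 − 0.369321 = 0.128529
e^{−rT} = e^{−0.0105·0.737} = 0.992291
N(−d₁) = 0.309295,  N(−d₂) = 0.448865
Put price V = K·e^{−rT}·N(−d₂) − S·N(−d₁) = 82.266324 − 63.637427 = 18.628897
φ(d₁) = (1/√(2π))·e^{−d₁²/2} = 0.352443
Γ = φ(d₁) / (S·σ·√T) = 0.004638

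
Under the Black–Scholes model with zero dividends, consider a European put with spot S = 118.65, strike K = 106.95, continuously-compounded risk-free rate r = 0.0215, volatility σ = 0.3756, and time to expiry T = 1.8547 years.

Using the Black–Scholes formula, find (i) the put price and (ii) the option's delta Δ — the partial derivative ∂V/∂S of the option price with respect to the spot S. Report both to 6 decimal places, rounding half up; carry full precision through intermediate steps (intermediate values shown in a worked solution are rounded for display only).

price = 15.263084
Δ = -0.295747

σ√T = 0.3756·√1.8547 = 0.511520
d₁ = (ln(S/K) + (r+σ²/2)T) / (σ√T) = (ln(118.65/106.95) + (0.0215+0.3756²/2)·1.8547) / 0.511520 = (0.103817 + 0.170702) / 0.511520 = 0.536673
d₂ = d₁ − σ√T = 0.536673 − 0.511520 = 0.025153
e^{−rT} = e^{−0.0215·1.8547} = 0.960909
N(−d₁) = 0.295747,  N(−d₂) = 0.489966
Put price V = K·e^{−rT}·N(−d₂) − S·N(−d₁) = 50.353437 − 35.090354 = 15.263084
Δ = −N(−d₁) = -0.295747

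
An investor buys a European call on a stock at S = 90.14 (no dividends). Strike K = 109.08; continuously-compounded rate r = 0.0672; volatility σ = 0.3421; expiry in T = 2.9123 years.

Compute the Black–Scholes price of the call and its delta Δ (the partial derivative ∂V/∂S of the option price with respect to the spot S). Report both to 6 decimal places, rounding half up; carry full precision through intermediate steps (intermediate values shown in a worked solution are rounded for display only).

σ√T = 0.3421·√2.9123 = 0.583809
d₁ = (ln(S/K) + (r+σ²/2)T) / (σ√T) = (ln(90.14/109.08) + (0.0672+0.3421²/2)·2.9123) / 0.583809 = (-0.190718 + 0.366123) / 0.583809 = 0.300450
d₂ = d₁ − σ√T = 0.300450 − 0.583809 = -0.283359
e^{−rT} = e^{−0.0672·2.9123} = 0.822253
N(d₁) = 0.618083,  N(d₂) = 0.388451
Call price V = S·N(d₁) − K·e^{−rT}·N(d₂) = 55.714017 − 34.840699 = 20.873318
Δ = N(d₁) = 0.618083

price = 20.873318
Δ = 0.618083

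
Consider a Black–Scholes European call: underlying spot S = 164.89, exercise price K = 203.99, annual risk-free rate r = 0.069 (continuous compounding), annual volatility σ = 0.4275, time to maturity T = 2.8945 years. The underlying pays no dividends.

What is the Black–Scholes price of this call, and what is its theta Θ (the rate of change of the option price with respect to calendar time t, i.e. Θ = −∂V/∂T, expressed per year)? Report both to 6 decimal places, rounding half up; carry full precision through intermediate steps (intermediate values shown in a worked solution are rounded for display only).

price = 46.040484
Θ = -11.835549

σ√T = 0.4275·√2.8945 = 0.727316
d₁ = (ln(S/K) + (r+σ²/2)T) / (σ√T) = (ln(164.89/203.99) + (0.069+0.4275²/2)·2.8945) / 0.727316 = (-0.212792 + 0.464214) / 0.727316 = 0.345685
d₂ = d₁ − σ√T = 0.345685 − 0.727316 = -0.381631
e^{−rT} = e^{−0.069·2.8945} = 0.818960
N(d₁) = 0.635210,  N(d₂) = 0.351368
Call price V = S·N(d₁) − K·e^{−rT}·N(d₂) = 104.739822 − 58.699338 = 46.040484
φ(d₁) = (1/√(2π))·e^{−d₁²/2} = 0.375804
Θ = −S·φ(d₁)·σ/(2√T) − r·K·e^{−rT}·N(d₂) = −7.785294 − 4.050254 = -11.835549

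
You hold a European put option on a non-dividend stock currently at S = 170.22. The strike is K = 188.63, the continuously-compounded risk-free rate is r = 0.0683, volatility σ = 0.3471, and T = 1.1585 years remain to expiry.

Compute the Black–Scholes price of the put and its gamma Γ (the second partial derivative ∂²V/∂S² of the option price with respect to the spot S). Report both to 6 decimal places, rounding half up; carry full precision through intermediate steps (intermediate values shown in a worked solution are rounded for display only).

σ√T = 0.3471·√1.1585 = 0.373596
d₁ = (ln(S/K) + (r+σ²/2)T) / (σ√T) = (ln(170.22/188.63) + (0.0683+0.3471²/2)·1.1585) / 0.373596 = (-0.102696 + 0.148913) / 0.373596 = 0.123708
d₂ = d₁ − σ√T = 0.123708 − 0.373596 = -0.249888
e^{−rT} = e^{−0.0683·1.1585} = 0.923924
N(−d₁) = 0.450773,  N(−d₂) = 0.598663
Put price V = K·e^{−rT}·N(−d₂) − S·N(−d₁) = 104.334858 − 76.730602 = 27.604256
φ(d₁) = (1/√(2π))·e^{−d₁²/2} = 0.395901
Γ = φ(d₁) / (S·σ·√T) = 0.006225

price = 27.604256
Γ = 0.006225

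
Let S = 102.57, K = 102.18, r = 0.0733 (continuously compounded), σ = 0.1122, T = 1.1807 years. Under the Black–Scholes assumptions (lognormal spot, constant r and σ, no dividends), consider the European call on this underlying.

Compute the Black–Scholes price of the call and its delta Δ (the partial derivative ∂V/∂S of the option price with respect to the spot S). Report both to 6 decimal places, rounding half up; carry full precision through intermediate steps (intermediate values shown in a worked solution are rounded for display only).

σ√T = 0.1122·√1.1807 = 0.121917
d₁ = (ln(S/K) + (r+σ²/2)T) / (σ√T) = (ln(102.57/102.18) + (0.0733+0.1122²/2)·1.1807) / 0.121917 = (0.003810 + 0.093977) / 0.121917 = 0.802079
d₂ = d₁ − σ√T = 0.802079 − 0.121917 = 0.680162
e^{−rT} = e^{−0.0733·1.1807} = 0.917094
N(d₁) = 0.788746,  N(d₂) = 0.751799
Call price V = S·N(d₁) − K·e^{−rT}·N(d₂) = 80.901706 − 70.450089 = 10.451616
Δ = N(d₁) = 0.788746

price = 10.451616
Δ = 0.788746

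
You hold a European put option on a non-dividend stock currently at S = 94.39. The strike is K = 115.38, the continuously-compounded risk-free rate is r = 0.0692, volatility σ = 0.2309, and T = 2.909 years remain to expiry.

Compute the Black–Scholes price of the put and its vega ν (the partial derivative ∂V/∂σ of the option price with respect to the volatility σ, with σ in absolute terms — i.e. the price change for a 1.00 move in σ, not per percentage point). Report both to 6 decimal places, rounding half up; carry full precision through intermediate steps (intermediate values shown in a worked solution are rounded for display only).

price = 14.706766
ν = 62.976423

σ√T = 0.2309·√2.909 = 0.393818
d₁ = (ln(S/K) + (r+σ²/2)T) / (σ√T) = (ln(94.39/115.38) + (0.0692+0.2309²/2)·2.909) / 0.393818 = (-0.200796 + 0.278849) / 0.393818 = 0.198196
d₂ = d₁ − σ√T = 0.198196 − 0.393818 = -0.195622
e^{−rT} = e^{−0.0692·2.909} = 0.817665
N(−d₁) = 0.421446,  N(−d₂) = 0.577547
Put price V = K·e^{−rT}·N(−d₂) − S·N(−d₁) = 54.487031 − 39.780265 = 14.706766
φ(d₁) = (1/√(2π))·e^{−d₁²/2} = 0.391183
ν = S·φ(d₁)·√T = 62.976423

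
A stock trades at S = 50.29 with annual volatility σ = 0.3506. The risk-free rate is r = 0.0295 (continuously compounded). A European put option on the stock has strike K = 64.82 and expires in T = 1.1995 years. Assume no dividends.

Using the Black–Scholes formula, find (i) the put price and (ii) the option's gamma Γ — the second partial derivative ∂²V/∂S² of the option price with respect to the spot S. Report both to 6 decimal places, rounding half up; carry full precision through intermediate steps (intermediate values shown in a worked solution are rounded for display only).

σ√T = 0.3506·√1.1995 = 0.383983
d₁ = (ln(S/K) + (r+σ²/2)T) / (σ√T) = (ln(50.29/64.82) + (0.0295+0.3506²/2)·1.1995) / 0.383983 = (-0.253808 + 0.109107) / 0.383983 = -0.376843
d₂ = d₁ − σ√T = -0.376843 − 0.383983 = -0.760826
e^{−rT} = e^{−0.0295·1.1995} = 0.965233
N(−d₁) = 0.646855,  N(−d₂) = 0.776619
Put price V = K·e^{−rT}·N(−d₂) − S·N(−d₁) = 48.590309 − 32.530326 = 16.059983
φ(d₁) = (1/√(2π))·e^{−d₁²/2} = 0.371598
Γ = φ(d₁) / (S·σ·√T) = 0.019243

price = 16.059983
Γ = 0.019243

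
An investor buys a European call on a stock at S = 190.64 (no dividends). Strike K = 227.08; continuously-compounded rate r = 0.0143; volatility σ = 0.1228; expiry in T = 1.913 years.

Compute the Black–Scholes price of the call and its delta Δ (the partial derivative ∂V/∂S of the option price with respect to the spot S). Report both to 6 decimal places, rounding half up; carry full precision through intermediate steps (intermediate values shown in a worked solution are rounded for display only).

σ√T = 0.1228·√1.913 = 0.169846
d₁ = (ln(S/K) + (r+σ²/2)T) / (σ√T) = (ln(190.64/227.08) + (0.0143+0.1228²/2)·1.913) / 0.169846 = (-0.174916 + 0.041780) / 0.169846 = -0.783861
d₂ = d₁ − σ√T = -0.783861 − 0.169846 = -0.953707
e^{−rT} = e^{−0.0143·1.913} = 0.973015
N(d₁) = 0.216561,  N(d₂) = 0.170116
Call price V = S·N(d₁) − K·e^{−rT}·N(d₂) = 41.285171 − 37.587506 = 3.697665
Δ = N(d₁) = 0.216561

price = 3.697665
Δ = 0.216561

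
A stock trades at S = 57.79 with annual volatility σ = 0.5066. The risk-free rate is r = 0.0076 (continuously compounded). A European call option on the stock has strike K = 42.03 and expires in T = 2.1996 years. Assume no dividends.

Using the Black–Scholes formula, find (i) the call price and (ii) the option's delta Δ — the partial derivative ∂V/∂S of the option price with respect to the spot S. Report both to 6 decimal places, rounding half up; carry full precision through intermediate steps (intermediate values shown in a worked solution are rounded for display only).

price = 24.081151
Δ = 0.794387

σ√T = 0.5066·√2.1996 = 0.751341
d₁ = (ln(S/K) + (r+σ²/2)T) / (σ√T) = (ln(57.79/42.03) + (0.0076+0.5066²/2)·2.1996) / 0.751341 = (0.318432 + 0.298974) / 0.751341 = 0.821738
d₂ = d₁ − σ√T = 0.821738 − 0.751341 = 0.070397
e^{−rT} = e^{−0.0076·2.1996} = 0.983422
N(d₁) = 0.794387,  N(d₂) = 0.528061
Call price V = S·N(d₁) − K·e^{−rT}·N(d₂) = 45.907630 − 21.826479 = 24.081151
Δ = N(d₁) = 0.794387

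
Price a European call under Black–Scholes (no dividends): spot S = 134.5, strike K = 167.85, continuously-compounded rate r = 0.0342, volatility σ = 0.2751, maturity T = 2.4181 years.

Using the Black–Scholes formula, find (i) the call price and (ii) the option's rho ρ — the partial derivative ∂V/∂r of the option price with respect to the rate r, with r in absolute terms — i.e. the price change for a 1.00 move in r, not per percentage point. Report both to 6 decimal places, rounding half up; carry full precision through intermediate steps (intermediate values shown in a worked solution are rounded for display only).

price = 15.717999
ρ = 110.290421

σ√T = 0.2751·√2.4181 = 0.427787
d₁ = (ln(S/K) + (r+σ²/2)T) / (σ√T) = (ln(134.5/167.85) + (0.0342+0.2751²/2)·2.4181) / 0.427787 = (-0.221507 + 0.174200) / 0.427787 = -0.110584
d₂ = d₁ − σ√T = -0.110584 − 0.427787 = -0.538372
e^{−rT} = e^{−0.0342·2.4181} = 0.920628
N(d₁) = 0.455973,  N(d₂) = 0.295160
Call price V = S·N(d₁) − K·e^{−rT}·N(d₂) = 61.328362 − 45.610364 = 15.717999
ρ = K·T·e^{−rT}·N(d₂) = 110.290421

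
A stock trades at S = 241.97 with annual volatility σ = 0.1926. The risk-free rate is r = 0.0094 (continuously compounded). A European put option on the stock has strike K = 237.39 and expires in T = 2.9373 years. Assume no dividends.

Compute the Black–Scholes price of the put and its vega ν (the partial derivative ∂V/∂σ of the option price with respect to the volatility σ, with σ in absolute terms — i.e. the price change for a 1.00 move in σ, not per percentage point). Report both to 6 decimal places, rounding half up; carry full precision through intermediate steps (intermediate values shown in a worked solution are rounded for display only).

price = 25.780785
ν = 157.846703

σ√T = 0.1926·√2.9373 = 0.330089
d₁ = (ln(S/K) + (r+σ²/2)T) / (σ√T) = (ln(241.97/237.39) + (0.0094+0.1926²/2)·2.9373) / 0.330089 = (0.019109 + 0.082090) / 0.330089 = 0.306582
d₂ = d₁ − σ√T = 0.306582 − 0.330089 = -0.023506
e^{−rT} = e^{−0.0094·2.9373} = 0.972767
N(−d₁) = 0.379581,  N(−d₂) = 0.509377
Put price V = K·e^{−rT}·N(−d₂) − S·N(−d₁) = 117.627938 − 91.847152 = 25.780785
φ(d₁) = (1/√(2π))·e^{−d₁²/2} = 0.380627
ν = S·φ(d₁)·√T = 157.846703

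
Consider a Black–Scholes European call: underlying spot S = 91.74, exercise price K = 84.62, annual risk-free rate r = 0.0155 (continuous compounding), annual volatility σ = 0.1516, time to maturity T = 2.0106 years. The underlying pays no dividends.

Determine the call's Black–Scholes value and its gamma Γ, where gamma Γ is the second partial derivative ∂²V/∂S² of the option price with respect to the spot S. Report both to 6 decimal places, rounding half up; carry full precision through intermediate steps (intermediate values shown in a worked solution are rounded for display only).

price = 13.275909
Γ = 0.016606

σ√T = 0.1516·√2.0106 = 0.214962
d₁ = (ln(S/K) + (r+σ²/2)T) / (σ√T) = (ln(91.74/84.62) + (0.0155+0.1516²/2)·2.0106) / 0.214962 = (0.080788 + 0.054269) / 0.214962 = 0.628280
d₂ = d₁ − σ√T = 0.628280 − 0.214962 = 0.413318
e^{−rT} = e^{−0.0155·2.0106} = 0.969316
N(d₁) = 0.735090,  N(d₂) = 0.660313
Call price V = S·N(d₁) − K·e^{−rT}·N(d₂) = 67.437143 − 54.161234 = 13.275909
φ(d₁) = (1/√(2π))·e^{−d₁²/2} = 0.327487
Γ = φ(d₁) / (S·σ·√T) = 0.016606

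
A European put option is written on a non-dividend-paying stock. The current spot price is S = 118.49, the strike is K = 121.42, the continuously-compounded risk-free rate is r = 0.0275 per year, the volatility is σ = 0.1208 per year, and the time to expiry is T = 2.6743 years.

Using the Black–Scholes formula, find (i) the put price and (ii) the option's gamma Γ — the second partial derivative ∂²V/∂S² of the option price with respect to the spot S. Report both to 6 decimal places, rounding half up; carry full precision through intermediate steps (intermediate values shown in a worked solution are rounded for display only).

σ√T = 0.1208·√2.6743 = 0.197548
d₁ = (ln(S/K) + (r+σ²/2)T) / (σ√T) = (ln(118.49/121.42) + (0.0275+0.1208²/2)·2.6743) / 0.197548 = (-0.024427 + 0.093056) / 0.197548 = 0.347403
d₂ = d₁ − σ√T = 0.347403 − 0.197548 = 0.149856
e^{−rT} = e^{−0.0275·2.6743} = 0.929096
N(−d₁) = 0.364144,  N(−d₂) = 0.440439
Put price V = K·e^{−rT}·N(−d₂) − S·N(−d₁) = 49.686314 − 43.147436 = 6.538877
φ(d₁) = (1/√(2π))·e^{−d₁²/2} = 0.375580
Γ = φ(d₁) / (S·σ·√T) = 0.016045

price = 6.538877
Γ = 0.016045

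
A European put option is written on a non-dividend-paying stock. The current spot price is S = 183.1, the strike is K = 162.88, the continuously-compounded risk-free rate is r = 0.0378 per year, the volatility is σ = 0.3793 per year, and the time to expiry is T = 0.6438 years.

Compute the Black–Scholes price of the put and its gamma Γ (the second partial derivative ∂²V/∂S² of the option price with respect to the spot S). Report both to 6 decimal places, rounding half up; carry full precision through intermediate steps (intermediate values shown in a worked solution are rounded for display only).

price = 10.788420
Γ = 0.005920

σ√T = 0.3793·√0.6438 = 0.304340
d₁ = (ln(S/K) + (r+σ²/2)T) / (σ√T) = (ln(183.1/162.88) + (0.0378+0.3793²/2)·0.6438) / 0.304340 = (0.117019 + 0.070647) / 0.304340 = 0.616632
d₂ = d₁ − σ√T = 0.616632 − 0.304340 = 0.312293
e^{−rT} = e^{−0.0378·0.6438} = 0.975958
N(−d₁) = 0.268739,  N(−d₂) = 0.377409
Put price V = K·e^{−rT}·N(−d₂) − S·N(−d₁) = 59.994454 − 49.206034 = 10.788420
φ(d₁) = (1/√(2π))·e^{−d₁²/2} = 0.329870
Γ = φ(d₁) / (S·σ·√T) = 0.005920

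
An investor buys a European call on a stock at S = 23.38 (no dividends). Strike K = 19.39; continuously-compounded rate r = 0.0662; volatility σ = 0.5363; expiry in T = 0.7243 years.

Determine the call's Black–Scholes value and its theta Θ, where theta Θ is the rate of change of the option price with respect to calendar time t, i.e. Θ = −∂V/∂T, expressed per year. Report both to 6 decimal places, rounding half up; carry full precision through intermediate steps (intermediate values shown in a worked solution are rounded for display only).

price = 6.706470
Θ = -2.979424

σ√T = 0.5363·√0.7243 = 0.456422
d₁ = (ln(S/K) + (r+σ²/2)T) / (σ√T) = (ln(23.38/19.39) + (0.0662+0.5363²/2)·0.7243) / 0.456422 = (0.187123 + 0.152109) / 0.456422 = 0.743243
d₂ = d₁ − σ√T = 0.743243 − 0.456422 = 0.286821
e^{−rT} = e^{−0.0662·0.7243} = 0.953183
N(d₁) = 0.771333,  N(d₂) = 0.612875
Call price V = S·N(d₁) − K·e^{−rT}·N(d₂) = 18.033760 − 11.327290 = 6.706470
φ(d₁) = (1/√(2π))·e^{−d₁²/2} = 0.302660
Θ = −S·φ(d₁)·σ/(2√T) − r·K·e^{−rT}·N(d₂) = −2.229558 − 0.749867 = -2.979424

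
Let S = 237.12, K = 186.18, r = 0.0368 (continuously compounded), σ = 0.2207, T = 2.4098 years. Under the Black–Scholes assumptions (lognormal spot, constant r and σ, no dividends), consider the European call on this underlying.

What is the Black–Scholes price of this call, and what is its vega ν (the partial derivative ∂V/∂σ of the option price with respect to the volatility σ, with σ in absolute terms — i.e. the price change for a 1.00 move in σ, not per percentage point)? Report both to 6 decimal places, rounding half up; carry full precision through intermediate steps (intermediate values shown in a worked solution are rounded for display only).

σ√T = 0.2207·√2.4098 = 0.342604
d₁ = (ln(S/K) + (r+σ²/2)T) / (σ√T) = (ln(237.12/186.18) + (0.0368+0.2207²/2)·2.4098) / 0.342604 = (0.241852 + 0.147369) / 0.342604 = 1.136068
d₂ = d₁ − σ√T = 1.136068 − 0.342604 = 0.793464
e^{−rT} = e^{−0.0368·2.4098} = 0.915138
N(d₁) = 0.872036,  N(d₂) = 0.786246
Call price V = S·N(d₁) − K·e^{−rT}·N(d₂) = 206.777177 − 133.960908 = 72.816269
φ(d₁) = (1/√(2π))·e^{−d₁²/2} = 0.209242
ν = S·φ(d₁)·√T = 77.020694

price = 72.816269
ν = 77.020694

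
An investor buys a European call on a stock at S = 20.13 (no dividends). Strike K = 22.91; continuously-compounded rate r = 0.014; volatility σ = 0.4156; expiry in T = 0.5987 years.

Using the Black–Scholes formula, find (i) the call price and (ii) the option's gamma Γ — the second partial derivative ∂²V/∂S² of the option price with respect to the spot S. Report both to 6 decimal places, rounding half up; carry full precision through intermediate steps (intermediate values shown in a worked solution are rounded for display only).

σ√T = 0.4156·√0.5987 = 0.321573
d₁ = (ln(S/K) + (r+σ²/2)T) / (σ√T) = (ln(20.13/22.91) + (0.014+0.4156²/2)·0.5987) / 0.321573 = (-0.129362 + 0.060087) / 0.321573 = -0.215427
d₂ = d₁ − σ√T = -0.215427 − 0.321573 = -0.537001
e^{−rT} = e^{−0.014·0.5987} = 0.991653
N(d₁) = 0.414717,  N(d₂) = 0.295634
Call price V = S·N(d₁) − K·e^{−rT}·N(d₂) = 8.348255 − 6.716432 = 1.631823
φ(d₁) = (1/√(2π))·e^{−d₁²/2} = 0.389792
Γ = φ(d₁) / (S·σ·√T) = 0.060216

price = 1.631823
Γ = 0.060216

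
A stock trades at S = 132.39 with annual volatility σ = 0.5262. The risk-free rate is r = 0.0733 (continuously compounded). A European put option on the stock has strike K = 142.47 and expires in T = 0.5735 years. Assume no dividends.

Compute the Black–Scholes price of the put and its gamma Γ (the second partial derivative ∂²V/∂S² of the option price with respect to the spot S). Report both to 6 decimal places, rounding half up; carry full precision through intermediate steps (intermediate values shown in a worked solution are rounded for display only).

σ√T = 0.5262·√0.5735 = 0.398490
d₁ = (ln(S/K) + (r+σ²/2)T) / (σ√T) = (ln(132.39/142.47) + (0.0733+0.5262²/2)·0.5735) / 0.398490 = (-0.073379 + 0.121435) / 0.398490 = 0.120594
d₂ = d₁ − σ√T = 0.120594 − 0.398490 = -0.277896
e^{−rT} = e^{−0.0733·0.5735} = 0.958834
N(−d₁) = 0.452006,  N(−d₂) = 0.609454
Put price V = K·e^{−rT}·N(−d₂) − S·N(−d₁) = 83.254502 − 59.841131 = 23.413370
φ(d₁) = (1/√(2π))·e^{−d₁²/2} = 0.396052
Γ = φ(d₁) / (S·σ·√T) = 0.007507

price = 23.413370
Γ = 0.007507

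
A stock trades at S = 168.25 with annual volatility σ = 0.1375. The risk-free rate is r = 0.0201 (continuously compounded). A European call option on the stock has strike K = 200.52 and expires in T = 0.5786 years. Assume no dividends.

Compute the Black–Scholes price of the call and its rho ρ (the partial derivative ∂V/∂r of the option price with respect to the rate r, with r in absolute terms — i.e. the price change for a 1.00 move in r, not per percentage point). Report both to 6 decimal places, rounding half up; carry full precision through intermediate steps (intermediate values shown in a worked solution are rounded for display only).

σ√T = 0.1375·√0.5786 = 0.104590
d₁ = (ln(S/K) + (r+σ²/2)T) / (σ√T) = (ln(168.25/200.52) + (0.0201+0.1375²/2)·0.5786) / 0.104590 = (-0.175463 + 0.017099) / 0.104590 = -1.514131
d₂ = d₁ − σ√T = -1.514131 − 0.104590 = -1.618721
e^{−rT} = e^{−0.0201·0.5786} = 0.988438
N(d₁) = 0.064996,  N(d₂) = 0.052754
Call price V = S·N(d₁) − K·e^{−rT}·N(d₂) = 10.935632 − 10.455846 = 0.479785
ρ = K·T·e^{−rT}·N(d₂) = 6.049753

price = 0.479785
ρ = 6.049753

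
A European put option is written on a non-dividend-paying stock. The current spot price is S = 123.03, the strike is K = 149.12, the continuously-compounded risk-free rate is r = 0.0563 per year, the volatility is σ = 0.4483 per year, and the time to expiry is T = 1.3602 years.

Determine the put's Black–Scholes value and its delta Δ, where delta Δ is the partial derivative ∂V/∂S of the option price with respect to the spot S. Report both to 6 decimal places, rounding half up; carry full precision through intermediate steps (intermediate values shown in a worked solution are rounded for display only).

price = 35.119291
Δ = -0.484028

σ√T = 0.4483·√1.3602 = 0.522842
d₁ = (ln(S/K) + (r+σ²/2)T) / (σ√T) = (ln(123.03/149.12) + (0.0563+0.4483²/2)·1.3602) / 0.522842 = (-0.192323 + 0.213261) / 0.522842 = 0.040046
d₂ = d₁ − σ√T = 0.040046 − 0.522842 = -0.482795
e^{−rT} = e^{−0.0563·1.3602} = 0.926279
N(−d₁) = 0.484028,  N(−d₂) = 0.685379
Put price V = K·e^{−rT}·N(−d₂) − S·N(−d₁) = 94.669276 − 59.549985 = 35.119291
Δ = −N(−d₁) = -0.484028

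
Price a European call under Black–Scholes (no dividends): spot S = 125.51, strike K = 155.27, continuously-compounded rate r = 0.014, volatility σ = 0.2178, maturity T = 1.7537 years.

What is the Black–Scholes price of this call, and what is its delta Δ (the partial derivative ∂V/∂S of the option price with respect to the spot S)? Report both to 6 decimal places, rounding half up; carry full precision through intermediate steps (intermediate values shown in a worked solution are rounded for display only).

price = 6.117708
Δ = 0.305590

σ√T = 0.2178·√1.7537 = 0.288427
d₁ = (ln(S/K) + (r+σ²/2)T) / (σ√T) = (ln(125.51/155.27) + (0.014+0.2178²/2)·1.7537) / 0.288427 = (-0.212780 + 0.066147) / 0.288427 = -0.508390
d₂ = d₁ − σ√T = -0.508390 − 0.288427 = -0.796817
e^{−rT} = e^{−0.014·1.7537} = 0.975747
N(d₁) = 0.305590,  N(d₂) = 0.212779
Call price V = S·N(d₁) − K·e^{−rT}·N(d₂) = 38.354587 − 32.236879 = 6.117708
Δ = N(d₁) = 0.305590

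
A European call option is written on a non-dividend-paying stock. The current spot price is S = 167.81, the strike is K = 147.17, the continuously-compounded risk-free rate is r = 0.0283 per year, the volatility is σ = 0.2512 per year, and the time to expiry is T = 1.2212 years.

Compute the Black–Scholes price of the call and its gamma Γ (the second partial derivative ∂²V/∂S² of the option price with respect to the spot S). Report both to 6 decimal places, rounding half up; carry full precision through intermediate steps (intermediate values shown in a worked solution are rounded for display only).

σ√T = 0.2512·√1.2212 = 0.277596
d₁ = (ln(S/K) + (r+σ²/2)T) / (σ√T) = (ln(167.81/147.17) + (0.0283+0.2512²/2)·1.2212) / 0.277596 = (0.131244 + 0.073090) / 0.277596 = 0.736083
d₂ = d₁ − σ√T = 0.736083 − 0.277596 = 0.458487
e^{−rT} = e^{−0.0283·1.2212} = 0.966030
N(d₁) = 0.769160,  N(d₂) = 0.676699
Call price V = S·N(d₁) − K·e^{−rT}·N(d₂) = 129.072740 − 96.206747 = 32.865993
φ(d₁) = (1/√(2π))·e^{−d₁²/2} = 0.304268
Γ = φ(d₁) / (S·σ·√T) = 0.006532

price = 32.865993
Γ = 0.006532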